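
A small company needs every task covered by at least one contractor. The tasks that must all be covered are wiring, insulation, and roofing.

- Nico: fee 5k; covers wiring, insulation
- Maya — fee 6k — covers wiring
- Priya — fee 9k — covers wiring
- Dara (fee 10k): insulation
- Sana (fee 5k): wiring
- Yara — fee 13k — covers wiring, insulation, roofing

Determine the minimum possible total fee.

13

The greedy cost-per-new-task heuristic would pick Nico and Yara for 18, but a cheaper cover exists.
Yara alone covers wiring, insulation, roofing — every task.
Total fee: 13.
No cover costs less than 13.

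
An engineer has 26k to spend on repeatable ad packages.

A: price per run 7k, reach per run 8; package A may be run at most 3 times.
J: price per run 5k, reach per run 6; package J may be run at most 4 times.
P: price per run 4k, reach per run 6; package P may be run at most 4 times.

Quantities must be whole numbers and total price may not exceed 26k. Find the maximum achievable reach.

36

Take 2×J and 4×P: price 26 ≤ 26, reach 2·6 + 4·6 = 36.
P has the best ratio (6/4) and is taken to its limit of 4; remaining capacity is filled optimally with the others.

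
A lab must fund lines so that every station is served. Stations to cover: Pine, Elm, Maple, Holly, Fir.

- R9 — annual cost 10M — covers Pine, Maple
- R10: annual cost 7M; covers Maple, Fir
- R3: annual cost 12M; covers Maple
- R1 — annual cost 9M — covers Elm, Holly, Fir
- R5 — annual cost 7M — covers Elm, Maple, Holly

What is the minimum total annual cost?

19

The greedy cost-per-new-station heuristic would pick R5, R10, and R9 for 24, but a cheaper cover exists.
Choose R9 and R1: together they cover Pine, Elm, Maple, Holly, Fir — every station.
Total annual cost: 10 + 9 = 19.
No cover costs less than 19.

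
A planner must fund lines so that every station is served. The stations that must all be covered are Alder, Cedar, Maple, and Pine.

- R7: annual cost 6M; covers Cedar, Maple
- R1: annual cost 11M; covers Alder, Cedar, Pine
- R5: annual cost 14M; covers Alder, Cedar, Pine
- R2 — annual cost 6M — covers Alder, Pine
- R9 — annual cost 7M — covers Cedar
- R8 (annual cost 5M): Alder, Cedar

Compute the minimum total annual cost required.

The greedy cost-per-new-station heuristic would pick R8, R7, and R2 for 17, but a cheaper cover exists.
Choose R7 and R2: together they cover Alder, Cedar, Maple, Pine — every station.
Total annual cost: 6 + 6 = 12.
No cover costs less than 12.

12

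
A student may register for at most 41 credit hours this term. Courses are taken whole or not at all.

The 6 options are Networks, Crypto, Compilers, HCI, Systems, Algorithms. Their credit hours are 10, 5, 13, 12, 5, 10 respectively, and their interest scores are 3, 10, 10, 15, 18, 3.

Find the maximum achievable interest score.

53

Allowing fractional choices, the relaxed optimum would be about 54.8, but courses are indivisible.
Networks + Crypto + HCI + Systems: credit hours 10 + 5 + 12 + 5 = 32 ≤ 41, interest score 3 + 10 + 15 + 18 = 46.
Crypto + HCI + Systems + Algorithms: credit hours 5 + 12 + 5 + 10 = 32 ≤ 41, interest score 10 + 15 + 18 + 3 = 46.
Crypto + Compilers + HCI + Systems: credit hours 5 + 13 + 12 + 5 = 35 ≤ 41, interest score 10 + 10 + 15 + 18 = 53.
Best is Crypto, Compilers, HCI, and Systems with total interest score 53.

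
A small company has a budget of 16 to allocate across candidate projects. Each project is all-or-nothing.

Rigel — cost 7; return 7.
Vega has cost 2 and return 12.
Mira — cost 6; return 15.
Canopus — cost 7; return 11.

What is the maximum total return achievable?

This is a 0-1 knapsack instance.
Allowing fractional choices, the relaxed optimum would be about 39.0, but projects are indivisible.
Vega + Mira + Canopus: cost 2 + 6 + 7 = 15 ≤ 16, return 12 + 15 + 11 = 38.
Rigel + Vega + Mira: cost 7 + 2 + 6 = 15 ≤ 16, return 7 + 12 + 15 = 34.
Rigel + Vega + Canopus: cost 7 + 2 + 7 = 16 ≤ 16, return 7 + 12 + 11 = 30.
Best is Vega, Mira, and Canopus with total return 38.

38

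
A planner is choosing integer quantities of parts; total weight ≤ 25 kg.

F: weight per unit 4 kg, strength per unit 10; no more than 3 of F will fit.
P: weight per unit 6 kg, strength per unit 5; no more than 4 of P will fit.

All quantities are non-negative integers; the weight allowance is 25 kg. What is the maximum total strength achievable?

40

F has the best ratio (10/4); taking only F gives at most 3×10 = 30 (stopped by the supply cap of 3).
Mixing does better — 3×F and 2×P: weight 24 ≤ 25, strength 3·10 + 2·5 = 40.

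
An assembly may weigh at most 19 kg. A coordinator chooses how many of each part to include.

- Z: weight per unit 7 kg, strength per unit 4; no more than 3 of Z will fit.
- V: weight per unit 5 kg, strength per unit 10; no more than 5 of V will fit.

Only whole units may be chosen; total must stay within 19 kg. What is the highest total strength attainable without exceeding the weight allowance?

3×V: weight 15 ≤ 19, strength 3·10 = 30.
1×Z and 2×V: weight 17 ≤ 19, strength 1·4 + 2·10 = 24.
Best is 30.

30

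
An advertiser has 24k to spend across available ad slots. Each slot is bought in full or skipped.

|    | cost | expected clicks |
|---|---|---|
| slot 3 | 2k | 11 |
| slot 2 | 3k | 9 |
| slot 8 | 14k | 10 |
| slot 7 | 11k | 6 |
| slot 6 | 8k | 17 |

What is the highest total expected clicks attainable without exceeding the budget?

Allowing fractional choices, the relaxed optimum would be about 44.9, but ad slots are indivisible.
slot 3 + slot 2 + slot 6: cost 2 + 3 + 8 = 13 ≤ 24, expected clicks 11 + 9 + 17 = 37.
slot 3 + slot 2 + slot 7 + slot 6: cost 2 + 3 + 11 + 8 = 24 ≤ 24, expected clicks 11 + 9 + 6 + 17 = 43.
slot 3 + slot 8 + slot 6: cost 2 + 14 + 8 = 24 ≤ 24, expected clicks 11 + 10 + 17 = 38.
Best is slot 3, slot 2, slot 7, and slot 6 with total expected clicks 43.

43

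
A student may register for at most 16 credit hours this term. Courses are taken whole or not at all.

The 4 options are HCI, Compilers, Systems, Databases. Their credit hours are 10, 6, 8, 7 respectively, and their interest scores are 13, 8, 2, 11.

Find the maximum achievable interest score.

Take HCI and Compilers: credit hours 10 + 6 = 16 ≤ 16, interest score 13 + 8 = 21.
No other feasible combination does better.

21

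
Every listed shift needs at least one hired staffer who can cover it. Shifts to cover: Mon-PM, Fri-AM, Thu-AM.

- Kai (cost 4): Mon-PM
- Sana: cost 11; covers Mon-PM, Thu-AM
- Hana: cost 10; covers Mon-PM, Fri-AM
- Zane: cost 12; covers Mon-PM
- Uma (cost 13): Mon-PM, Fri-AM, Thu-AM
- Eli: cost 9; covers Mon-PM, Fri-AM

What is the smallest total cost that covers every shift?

This is an integer covering problem.
The greedy cost-per-new-shift heuristic would pick Kai and Uma for 17, but a cheaper cover exists.
Uma alone covers Mon-PM, Fri-AM, Thu-AM — every shift.
Total cost: 13.
No cover costs less than 13.

13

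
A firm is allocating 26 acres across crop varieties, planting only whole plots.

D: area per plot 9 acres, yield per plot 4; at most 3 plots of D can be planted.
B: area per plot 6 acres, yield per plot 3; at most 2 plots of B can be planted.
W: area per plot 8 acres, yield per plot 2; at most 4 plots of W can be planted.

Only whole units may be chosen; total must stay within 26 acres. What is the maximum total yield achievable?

This is a bounded integer knapsack.
B has the best ratio (3/6); taking only B gives at most 2×3 = 6 (stopped by the supply cap of 2).
Mixing does better — 2×D and 1×B: area 24 ≤ 26, yield 2·4 + 1·3 = 11.

11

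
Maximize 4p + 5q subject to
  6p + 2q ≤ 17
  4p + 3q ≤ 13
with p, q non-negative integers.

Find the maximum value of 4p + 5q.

20

The continuous relaxation peaks at (0, 4.33) with value 21.67; rounding to a feasible lattice point costs some objective.
(p,q)=(0,4): 6·0+2·4=8≤17, 4·0+3·4=12≤13, objective 20.
(p,q)=(1,3): 6·1+2·3=12≤17, 4·1+3·3=13≤13, objective 19.
No feasible integer point exceeds 20.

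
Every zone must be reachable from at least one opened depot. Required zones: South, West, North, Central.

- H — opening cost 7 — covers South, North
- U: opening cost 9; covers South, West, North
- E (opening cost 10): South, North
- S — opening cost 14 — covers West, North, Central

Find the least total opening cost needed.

This is a weighted set-cover instance.
The greedy cost-per-new-zone heuristic would pick U and S for 23, but a cheaper cover exists.
Choose H and S: together they cover South, West, North, Central — every zone.
Total opening cost: 7 + 14 = 21.
No cover costs less than 21.

21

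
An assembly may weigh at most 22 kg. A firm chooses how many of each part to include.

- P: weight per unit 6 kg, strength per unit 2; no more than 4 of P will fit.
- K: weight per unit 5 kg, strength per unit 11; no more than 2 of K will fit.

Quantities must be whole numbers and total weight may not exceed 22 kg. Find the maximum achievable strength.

26

Take 2×P and 2×K: weight 22 ≤ 22, strength 2·2 + 2·11 = 26.
K has the best ratio (11/5) and is taken to its limit of 2; remaining capacity is filled optimally with the others.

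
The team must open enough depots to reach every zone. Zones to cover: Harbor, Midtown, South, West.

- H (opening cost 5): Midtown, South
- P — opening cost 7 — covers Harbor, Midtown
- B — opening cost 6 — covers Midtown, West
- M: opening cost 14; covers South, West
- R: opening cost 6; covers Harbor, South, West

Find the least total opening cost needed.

11

This is a weighted set-cover instance.
Choose H and R: together they cover Harbor, Midtown, South, West — every zone.
Total opening cost: 5 + 6 = 11.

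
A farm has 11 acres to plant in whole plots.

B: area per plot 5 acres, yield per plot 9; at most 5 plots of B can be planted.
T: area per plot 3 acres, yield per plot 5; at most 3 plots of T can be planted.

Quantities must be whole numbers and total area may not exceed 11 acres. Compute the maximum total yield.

Take 1×B and 2×T: area 11 ≤ 11, yield 1·9 + 2·5 = 19.
No other integer combination yields more.

19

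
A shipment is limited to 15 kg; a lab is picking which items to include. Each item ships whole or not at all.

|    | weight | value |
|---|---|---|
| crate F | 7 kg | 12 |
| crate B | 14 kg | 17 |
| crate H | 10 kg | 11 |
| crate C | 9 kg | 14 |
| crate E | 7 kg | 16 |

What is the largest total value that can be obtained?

crate E: weight 7 ≤ 15, value 16.
crate B: weight 14 ≤ 15, value 17.
crate F + crate E: weight 7 + 7 = 14 ≤ 15, value 12 + 16 = 28.
Best is crate F and crate E with total value 28.

28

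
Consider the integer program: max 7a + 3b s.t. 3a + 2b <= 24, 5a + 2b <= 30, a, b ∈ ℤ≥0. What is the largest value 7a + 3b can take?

(a,b)=(4,5): 3·4+2·5=22≤24, 5·4+2·5=30≤30, objective 43.
(a,b)=(3,7): 3·3+2·7=23≤24, 5·3+2·7=29≤30, objective 42.
Maximum is 43 at (a,b)=(4,5).

43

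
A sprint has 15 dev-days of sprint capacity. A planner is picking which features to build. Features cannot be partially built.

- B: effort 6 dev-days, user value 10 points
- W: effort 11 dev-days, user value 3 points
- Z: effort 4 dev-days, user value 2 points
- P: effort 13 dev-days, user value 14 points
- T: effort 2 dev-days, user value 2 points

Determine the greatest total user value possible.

Allowing fractional choices, the relaxed optimum would be about 19.7, but features are indivisible.
P + T: effort 13 + 2 = 15 ≤ 15, user value 14 + 2 = 16.
B + Z + T: effort 6 + 4 + 2 = 12 ≤ 15, user value 10 + 2 + 2 = 14.
Best is P and T with total user value 16.

16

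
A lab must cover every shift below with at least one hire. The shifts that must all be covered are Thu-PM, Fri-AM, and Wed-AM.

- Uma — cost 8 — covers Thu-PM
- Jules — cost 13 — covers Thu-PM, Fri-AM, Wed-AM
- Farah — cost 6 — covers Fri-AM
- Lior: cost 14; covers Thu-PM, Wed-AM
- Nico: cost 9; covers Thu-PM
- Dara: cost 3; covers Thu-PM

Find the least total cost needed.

13

The greedy cost-per-new-shift heuristic would pick Dara, Farah, and Jules for 22, but a cheaper cover exists.
Jules alone covers Thu-PM, Fri-AM, Wed-AM — every shift.
Total cost: 13.
No cover costs less than 13.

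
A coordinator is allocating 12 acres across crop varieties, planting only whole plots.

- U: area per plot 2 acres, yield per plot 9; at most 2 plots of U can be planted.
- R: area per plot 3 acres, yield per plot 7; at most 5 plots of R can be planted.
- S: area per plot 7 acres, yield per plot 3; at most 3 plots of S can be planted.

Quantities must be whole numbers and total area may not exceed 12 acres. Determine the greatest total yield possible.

2×U and 2×R: area 10 ≤ 12, yield 2·9 + 2·7 = 32.
1×U and 3×R: area 11 ≤ 12, yield 1·9 + 3·7 = 30.
Best is 32.

32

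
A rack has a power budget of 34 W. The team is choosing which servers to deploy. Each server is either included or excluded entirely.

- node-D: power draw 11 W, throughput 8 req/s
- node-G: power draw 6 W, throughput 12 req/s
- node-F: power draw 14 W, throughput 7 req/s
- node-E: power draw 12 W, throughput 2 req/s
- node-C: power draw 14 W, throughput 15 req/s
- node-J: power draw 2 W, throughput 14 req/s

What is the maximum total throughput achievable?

49

node-D + node-G + node-C + node-J: power draw 11 + 6 + 14 + 2 = 33 ≤ 34, throughput 8 + 12 + 15 + 14 = 49.
node-G + node-C + node-J: power draw 6 + 14 + 2 = 22 ≤ 34, throughput 12 + 15 + 14 = 41.
node-G + node-E + node-C + node-J: power draw 6 + 12 + 14 + 2 = 34 ≤ 34, throughput 12 + 2 + 15 + 14 = 43.
Best is node-D, node-G, node-C, and node-J with total throughput 49.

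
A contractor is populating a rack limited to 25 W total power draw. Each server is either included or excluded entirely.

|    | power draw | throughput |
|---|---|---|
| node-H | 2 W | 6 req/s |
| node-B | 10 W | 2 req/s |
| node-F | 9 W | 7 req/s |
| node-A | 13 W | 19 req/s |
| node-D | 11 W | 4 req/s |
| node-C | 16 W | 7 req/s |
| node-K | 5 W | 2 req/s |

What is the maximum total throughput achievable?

32

Allowing fractional choices, the relaxed optimum would be about 32.4, but servers are indivisible.
node-H + node-F + node-A: power draw 2 + 9 + 13 = 24 ≤ 25, throughput 6 + 7 + 19 = 32.
node-H + node-A + node-K: power draw 2 + 13 + 5 = 20 ≤ 25, throughput 6 + 19 + 2 = 27.
node-H + node-B + node-A: power draw 2 + 10 + 13 = 25 ≤ 25, throughput 6 + 2 + 19 = 27.
Best is node-H, node-F, and node-A with total throughput 32.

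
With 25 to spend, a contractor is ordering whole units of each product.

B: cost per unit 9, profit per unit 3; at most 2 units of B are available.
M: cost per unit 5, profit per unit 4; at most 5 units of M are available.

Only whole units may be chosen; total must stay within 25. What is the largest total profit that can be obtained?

20

4×M: cost 20 ≤ 25, profit 4·4 = 16.
5×M: cost 25 ≤ 25, profit 5·4 = 20.
Best is 20.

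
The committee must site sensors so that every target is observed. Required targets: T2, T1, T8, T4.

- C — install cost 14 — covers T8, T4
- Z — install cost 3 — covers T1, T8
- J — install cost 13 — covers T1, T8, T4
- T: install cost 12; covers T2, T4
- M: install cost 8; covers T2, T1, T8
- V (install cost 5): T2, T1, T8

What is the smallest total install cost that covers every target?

15

Choose Z and T: together they cover T2, T1, T8, T4 — every target.
Total install cost: 3 + 12 = 15.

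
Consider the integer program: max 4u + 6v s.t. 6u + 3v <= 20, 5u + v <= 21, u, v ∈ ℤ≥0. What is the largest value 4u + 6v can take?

(u,v)=(0,6): 6·0+3·6=18≤20, 5·0+1·6=6≤21, objective 36.
(u,v)=(0,5): 6·0+3·5=15≤20, 5·0+1·5=5≤21, objective 30.
Maximum is 36 at (u,v)=(0,6).

36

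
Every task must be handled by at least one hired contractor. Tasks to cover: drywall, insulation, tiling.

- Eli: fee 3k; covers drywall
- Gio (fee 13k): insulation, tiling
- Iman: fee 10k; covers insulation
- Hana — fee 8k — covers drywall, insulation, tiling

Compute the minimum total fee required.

This is an integer covering problem.
Hana alone covers drywall, insulation, tiling — every task.
Total fee: 8.

8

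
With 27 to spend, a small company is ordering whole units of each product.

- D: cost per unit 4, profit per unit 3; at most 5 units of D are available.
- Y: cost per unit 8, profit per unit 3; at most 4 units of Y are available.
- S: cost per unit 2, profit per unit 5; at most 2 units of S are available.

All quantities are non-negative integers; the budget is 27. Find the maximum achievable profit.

Take 5×D and 2×S: cost 24 ≤ 27, profit 5·3 + 2·5 = 25.
S has the best ratio (5/2) and is taken to its limit of 2; remaining capacity is filled optimally with the others.

25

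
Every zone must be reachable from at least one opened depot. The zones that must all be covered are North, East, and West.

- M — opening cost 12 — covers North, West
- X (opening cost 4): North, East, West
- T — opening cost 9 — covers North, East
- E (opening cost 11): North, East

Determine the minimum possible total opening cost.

X alone covers North, East, West — every zone.
Total opening cost: 4.
No cover costs less than 4.

4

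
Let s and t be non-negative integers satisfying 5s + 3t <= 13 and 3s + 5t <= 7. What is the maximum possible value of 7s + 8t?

14

The continuous relaxation peaks at (2.33, 0) with value 16.33; rounding to a feasible lattice point costs some objective.
(s,t)=(2,0): 5·2+3·0=10≤13, 3·2+5·0=6≤7, objective 14.
(s,t)=(1,0): 5·1+3·0=5≤13, 3·1+5·0=3≤7, objective 7.
The best lattice point is (2,0), giving 14.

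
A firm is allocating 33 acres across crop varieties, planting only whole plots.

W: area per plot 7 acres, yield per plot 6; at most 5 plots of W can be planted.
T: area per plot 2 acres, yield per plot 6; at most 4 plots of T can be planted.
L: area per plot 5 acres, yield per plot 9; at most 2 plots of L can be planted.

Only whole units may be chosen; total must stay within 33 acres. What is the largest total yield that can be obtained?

This is a bounded integer knapsack.
T has the best ratio (6/2); taking only T gives at most 4×6 = 24 (stopped by the supply cap of 4).
Mixing does better — 2×W, 4×T, and 2×L: area 32 ≤ 33, yield 2·6 + 4·6 + 2·9 = 54.

54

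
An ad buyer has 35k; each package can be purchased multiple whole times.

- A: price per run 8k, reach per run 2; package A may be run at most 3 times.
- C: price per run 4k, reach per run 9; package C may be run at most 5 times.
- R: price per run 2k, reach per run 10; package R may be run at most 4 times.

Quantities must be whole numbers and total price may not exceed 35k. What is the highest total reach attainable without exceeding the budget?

R has the best ratio (10/2); taking only R gives at most 4×10 = 40 (stopped by the supply cap of 4).
Mixing does better — 5×C and 4×R: price 28 ≤ 35, reach 5·9 + 4·10 = 85.

85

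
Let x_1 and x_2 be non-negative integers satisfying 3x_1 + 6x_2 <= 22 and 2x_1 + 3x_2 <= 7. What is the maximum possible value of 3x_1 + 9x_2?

18

(x_1,x_2)=(0,2): 3·0+6·2=12≤22, 2·0+3·2=6≤7, objective 18.
(x_1,x_2)=(1,1): 3·1+6·1=9≤22, 2·1+3·1=5≤7, objective 12.
(x_1,x_2)=(0,1): 3·0+6·1=6≤22, 2·0+3·1=3≤7, objective 9.
Maximum is 18 at (x_1,x_2)=(0,2).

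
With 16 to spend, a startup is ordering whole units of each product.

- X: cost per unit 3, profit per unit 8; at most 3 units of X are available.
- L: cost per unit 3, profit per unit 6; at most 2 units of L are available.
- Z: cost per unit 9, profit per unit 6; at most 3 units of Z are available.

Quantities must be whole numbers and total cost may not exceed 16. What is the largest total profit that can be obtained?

Take 3×X and 2×L: cost 15 ≤ 16, profit 3·8 + 2·6 = 36.
X has the best ratio (8/3) and is taken to its limit of 3; remaining capacity is filled optimally with the others.

36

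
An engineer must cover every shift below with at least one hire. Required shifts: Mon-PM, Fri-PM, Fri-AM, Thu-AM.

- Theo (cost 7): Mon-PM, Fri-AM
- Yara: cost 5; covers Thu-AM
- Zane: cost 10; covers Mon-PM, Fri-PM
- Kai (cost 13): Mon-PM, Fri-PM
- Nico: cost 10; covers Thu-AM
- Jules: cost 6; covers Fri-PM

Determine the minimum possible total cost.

Choose Theo, Yara, and Jules: together they cover Mon-PM, Fri-PM, Fri-AM, Thu-AM — every shift.
Total cost: 7 + 5 + 6 = 18.

18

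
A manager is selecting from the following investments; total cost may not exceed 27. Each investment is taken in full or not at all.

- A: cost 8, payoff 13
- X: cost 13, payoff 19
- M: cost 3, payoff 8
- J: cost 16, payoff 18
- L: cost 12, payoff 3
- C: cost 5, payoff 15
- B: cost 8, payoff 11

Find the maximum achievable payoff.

47

Treat it as a binary knapsack problem.
A + M + C + B: cost 8 + 3 + 5 + 8 = 24 ≤ 27, payoff 13 + 8 + 15 + 11 = 47.
A + X + C: cost 8 + 13 + 5 = 26 ≤ 27, payoff 13 + 19 + 15 = 47.
The maximum payoff is 47; one optimal choice is A, M, C, and B.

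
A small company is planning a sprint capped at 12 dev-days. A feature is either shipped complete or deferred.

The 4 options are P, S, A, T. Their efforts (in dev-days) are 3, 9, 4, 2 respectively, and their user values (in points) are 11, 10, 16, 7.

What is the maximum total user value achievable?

Take P, A, and T: effort 3 + 4 + 2 = 9 ≤ 12, user value 11 + 16 + 7 = 34.
No other feasible combination does better.

34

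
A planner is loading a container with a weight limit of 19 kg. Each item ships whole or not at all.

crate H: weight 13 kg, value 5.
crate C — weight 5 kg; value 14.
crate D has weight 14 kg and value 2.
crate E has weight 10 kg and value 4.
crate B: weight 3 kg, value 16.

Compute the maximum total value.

This is a 0-1 knapsack instance.
crate C + crate B: weight 5 + 3 = 8 ≤ 19, value 14 + 16 = 30.
crate C + crate E + crate B: weight 5 + 10 + 3 = 18 ≤ 19, value 14 + 4 + 16 = 34.
crate H + crate B: weight 13 + 3 = 16 ≤ 19, value 5 + 16 = 21.
Best is crate C, crate E, and crate B with total value 34.

34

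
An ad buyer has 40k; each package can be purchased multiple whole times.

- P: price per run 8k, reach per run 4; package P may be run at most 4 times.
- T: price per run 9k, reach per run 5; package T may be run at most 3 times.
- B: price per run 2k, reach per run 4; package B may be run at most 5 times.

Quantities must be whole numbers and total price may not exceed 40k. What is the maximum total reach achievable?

1×P, 2×T, and 5×B: price 36 ≤ 40, reach 1·4 + 2·5 + 5·4 = 34.
3×T and 5×B: price 37 ≤ 40, reach 3·5 + 5·4 = 35.
Best is 35.

35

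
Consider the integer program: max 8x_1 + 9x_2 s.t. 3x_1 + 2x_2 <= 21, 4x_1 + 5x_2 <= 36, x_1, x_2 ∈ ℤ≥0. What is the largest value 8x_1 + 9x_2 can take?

(x_1,x_2)=(4,4): 3·4+2·4=20≤21, 4·4+5·4=36≤36, objective 68.
(x_1,x_2)=(5,3): 3·5+2·3=21≤21, 4·5+5·3=35≤36, objective 67.
(x_1,x_2)=(3,4): 3·3+2·4=17≤21, 4·3+5·4=32≤36, objective 60.
Maximum is 68 at (x_1,x_2)=(4,4).

68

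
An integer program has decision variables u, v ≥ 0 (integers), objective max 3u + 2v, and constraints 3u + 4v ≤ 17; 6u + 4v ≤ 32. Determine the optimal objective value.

(u,v)=(5,0) is feasible, giving 15.
(u,v)=(4,1) is feasible, giving 14.
Maximum is 15 at (u,v)=(5,0).

15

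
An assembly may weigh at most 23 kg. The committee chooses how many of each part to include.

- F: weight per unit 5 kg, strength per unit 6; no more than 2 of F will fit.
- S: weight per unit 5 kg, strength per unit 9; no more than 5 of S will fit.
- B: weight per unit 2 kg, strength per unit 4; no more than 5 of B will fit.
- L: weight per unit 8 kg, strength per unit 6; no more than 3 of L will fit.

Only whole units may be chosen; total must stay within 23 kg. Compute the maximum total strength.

43

This is a bounded integer knapsack.
B has the best ratio (4/2); taking only B gives at most 5×4 = 20 (stopped by the supply cap of 5).
Mixing does better — 3×S and 4×B: weight 23 ≤ 23, strength 3·9 + 4·4 = 43.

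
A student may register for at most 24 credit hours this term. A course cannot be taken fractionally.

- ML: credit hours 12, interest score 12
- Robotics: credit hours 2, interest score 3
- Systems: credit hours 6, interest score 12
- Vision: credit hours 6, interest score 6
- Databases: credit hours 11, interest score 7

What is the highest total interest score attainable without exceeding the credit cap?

Treat it as a binary knapsack problem.
Allowing fractional choices, the relaxed optimum would be about 31.0, but courses are indivisible.
ML + Systems + Vision: credit hours 12 + 6 + 6 = 24 ≤ 24, interest score 12 + 12 + 6 = 30.
ML + Robotics + Systems: credit hours 12 + 2 + 6 = 20 ≤ 24, interest score 12 + 3 + 12 = 27.
Systems + Vision + Databases: credit hours 6 + 6 + 11 = 23 ≤ 24, interest score 12 + 6 + 7 = 25.
Best is ML, Systems, and Vision with total interest score 30.

30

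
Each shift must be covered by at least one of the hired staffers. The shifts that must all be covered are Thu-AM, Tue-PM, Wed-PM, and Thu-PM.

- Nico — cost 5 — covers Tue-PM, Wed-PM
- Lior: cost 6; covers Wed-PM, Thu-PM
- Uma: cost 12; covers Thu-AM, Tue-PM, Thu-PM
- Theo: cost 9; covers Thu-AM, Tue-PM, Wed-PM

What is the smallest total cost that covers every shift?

This is an integer covering problem.
The greedy cost-per-new-shift heuristic would pick Nico, Lior, and Theo for 20, but a cheaper cover exists.
Choose Lior and Theo: together they cover Thu-AM, Tue-PM, Wed-PM, Thu-PM — every shift.
Total cost: 6 + 9 = 15.
No cover costs less than 15.

15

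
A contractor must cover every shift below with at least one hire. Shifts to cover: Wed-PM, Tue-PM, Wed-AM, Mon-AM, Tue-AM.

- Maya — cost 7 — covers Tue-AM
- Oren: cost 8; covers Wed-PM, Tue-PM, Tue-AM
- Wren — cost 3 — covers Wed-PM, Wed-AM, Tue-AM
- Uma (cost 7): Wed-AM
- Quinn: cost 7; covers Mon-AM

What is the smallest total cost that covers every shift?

18

Choose Oren, Wren, and Quinn: together they cover Wed-PM, Tue-PM, Wed-AM, Mon-AM, Tue-AM — every shift.
Total cost: 8 + 3 + 7 = 18.
No cover costs less than 18.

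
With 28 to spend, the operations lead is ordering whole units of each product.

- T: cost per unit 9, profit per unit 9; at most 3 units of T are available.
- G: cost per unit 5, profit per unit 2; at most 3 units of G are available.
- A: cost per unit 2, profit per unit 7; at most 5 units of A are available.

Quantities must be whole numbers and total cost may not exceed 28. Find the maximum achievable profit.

53

A has the best ratio (7/2); taking only A gives at most 5×7 = 35 (stopped by the supply cap of 5).
Mixing does better — 2×T and 5×A: cost 28 ≤ 28, profit 2·9 + 5·7 = 53.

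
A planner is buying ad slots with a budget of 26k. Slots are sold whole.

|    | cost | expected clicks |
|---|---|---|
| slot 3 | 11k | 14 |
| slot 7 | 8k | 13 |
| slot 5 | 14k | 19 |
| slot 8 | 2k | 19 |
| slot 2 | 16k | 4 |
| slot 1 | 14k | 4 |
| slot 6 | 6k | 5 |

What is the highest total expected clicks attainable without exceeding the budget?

Allowing fractional choices, the relaxed optimum would be about 53.5, but ad slots are indivisible.
slot 7 + slot 5 + slot 8: cost 8 + 14 + 2 = 24 ≤ 26, expected clicks 13 + 19 + 19 = 51.
slot 3 + slot 7 + slot 8: cost 11 + 8 + 2 = 21 ≤ 26, expected clicks 14 + 13 + 19 = 46.
Best is slot 7, slot 5, and slot 8 with total expected clicks 51.

51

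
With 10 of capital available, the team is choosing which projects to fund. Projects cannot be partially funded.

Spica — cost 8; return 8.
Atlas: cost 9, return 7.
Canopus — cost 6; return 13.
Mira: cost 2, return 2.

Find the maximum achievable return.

This is an integer program with binary decision variables.
Allowing fractional choices, the relaxed optimum would be about 17.0, but projects are indivisible.
Canopus: cost 6 ≤ 10, return 13.
Spica + Mira: cost 8 + 2 = 10 ≤ 10, return 8 + 2 = 10.
Canopus + Mira: cost 6 + 2 = 8 ≤ 10, return 13 + 2 = 15.
Best is Canopus and Mira with total return 15.

15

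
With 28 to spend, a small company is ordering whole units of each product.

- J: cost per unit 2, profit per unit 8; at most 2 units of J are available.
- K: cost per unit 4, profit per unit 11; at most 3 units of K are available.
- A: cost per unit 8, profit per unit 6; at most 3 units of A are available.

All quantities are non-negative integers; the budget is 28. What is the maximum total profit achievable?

55

2×J, 3×K, and 1×A: cost 24 ≤ 28, profit 2·8 + 3·11 + 1·6 = 55.
2×J, 2×K, and 2×A: cost 28 ≤ 28, profit 2·8 + 2·11 + 2·6 = 50.
Best is 55.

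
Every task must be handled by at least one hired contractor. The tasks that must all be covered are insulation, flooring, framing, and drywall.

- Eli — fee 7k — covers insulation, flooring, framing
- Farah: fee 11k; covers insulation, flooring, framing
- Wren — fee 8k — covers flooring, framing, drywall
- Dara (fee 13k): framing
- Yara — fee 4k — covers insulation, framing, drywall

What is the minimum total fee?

11

This is a weighted set-cover instance.
Choose Eli and Yara: together they cover insulation, flooring, framing, drywall — every task.
Total fee: 7 + 4 = 11.
No cover costs less than 11.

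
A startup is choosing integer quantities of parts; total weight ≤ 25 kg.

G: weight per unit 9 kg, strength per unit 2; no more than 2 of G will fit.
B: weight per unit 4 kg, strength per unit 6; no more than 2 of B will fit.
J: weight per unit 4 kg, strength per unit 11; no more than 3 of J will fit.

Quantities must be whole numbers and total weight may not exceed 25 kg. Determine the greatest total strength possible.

45

2×B and 3×J: weight 20 ≤ 25, strength 2·6 + 3·11 = 45.
1×G, 1×B, and 3×J: weight 25 ≤ 25, strength 1·2 + 1·6 + 3·11 = 41.
Best is 45.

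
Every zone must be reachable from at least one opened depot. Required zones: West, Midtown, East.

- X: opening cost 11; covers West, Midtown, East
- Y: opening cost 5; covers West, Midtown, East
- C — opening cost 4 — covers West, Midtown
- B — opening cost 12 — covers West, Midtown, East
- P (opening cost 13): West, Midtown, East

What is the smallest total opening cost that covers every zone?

Y alone covers West, Midtown, East — every zone.
Total opening cost: 5.
No cover costs less than 5.

5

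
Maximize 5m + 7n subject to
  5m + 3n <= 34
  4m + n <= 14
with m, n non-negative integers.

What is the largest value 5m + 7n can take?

77

The continuous relaxation peaks at (0, 11.3) with value 79.33; rounding to a feasible lattice point costs some objective.
(m,n)=(0,11): 5·0+3·11=33≤34, 4·0+1·11=11≤14, objective 77.
(m,n)=(0,10): 5·0+3·10=30≤34, 4·0+1·10=10≤14, objective 70.
No feasible integer point exceeds 77.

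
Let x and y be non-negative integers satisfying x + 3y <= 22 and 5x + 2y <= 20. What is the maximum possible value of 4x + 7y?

53

(x,y)=(1,7): 1·1+3·7=22≤22, 5·1+2·7=19≤20, objective 53.
(x,y)=(0,7): 1·0+3·7=21≤22, 5·0+2·7=14≤20, objective 49.
(x,y)=(1,6): 1·1+3·6=19≤22, 5·1+2·6=17≤20, objective 46.
(x,y)=(2,5): 1·2+3·5=17≤22, 5·2+2·5=20≤20, objective 43.
The best lattice point is (1,7), giving 53.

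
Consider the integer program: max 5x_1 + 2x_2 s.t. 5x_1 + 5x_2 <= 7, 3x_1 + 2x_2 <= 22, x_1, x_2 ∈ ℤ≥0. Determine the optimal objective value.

Relaxing integrality, the LP optimum is 7.00 at (x_1,x_2) = (1.4, 0), which is not an integer point.
(x_1,x_2)=(1,0): 5·1+5·0=5≤7, 3·1+2·0=3≤22, objective 5.
(x_1,x_2)=(0,1): 5·0+5·1=5≤7, 3·0+2·1=2≤22, objective 2.
(x_1,x_2)=(0,0): 5·0+5·0=0≤7, 3·0+2·0=0≤22, objective 0.
Maximum is 5 at (x_1,x_2)=(1,0).

5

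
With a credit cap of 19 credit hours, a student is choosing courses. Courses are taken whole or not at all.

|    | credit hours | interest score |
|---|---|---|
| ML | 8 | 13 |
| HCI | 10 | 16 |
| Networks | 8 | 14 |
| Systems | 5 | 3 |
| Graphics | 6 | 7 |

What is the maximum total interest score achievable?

30

This is a 0-1 knapsack instance.
Allowing fractional choices, the relaxed optimum would be about 31.8, but courses are indivisible.
ML + HCI: credit hours 8 + 10 = 18 ≤ 19, interest score 13 + 16 = 29.
HCI + Networks: credit hours 10 + 8 = 18 ≤ 19, interest score 16 + 14 = 30.
ML + Networks: credit hours 8 + 8 = 16 ≤ 19, interest score 13 + 14 = 27.
Best is HCI and Networks with total interest score 30.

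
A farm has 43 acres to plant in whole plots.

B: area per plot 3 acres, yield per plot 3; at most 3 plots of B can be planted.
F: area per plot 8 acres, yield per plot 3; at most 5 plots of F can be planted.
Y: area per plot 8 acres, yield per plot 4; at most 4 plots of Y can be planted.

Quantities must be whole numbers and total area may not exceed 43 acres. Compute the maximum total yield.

B has the best ratio (3/3); taking only B gives at most 3×3 = 9 (stopped by the supply cap of 3).
Mixing does better — 3×B and 4×Y: area 41 ≤ 43, yield 3·3 + 4·4 = 25.

25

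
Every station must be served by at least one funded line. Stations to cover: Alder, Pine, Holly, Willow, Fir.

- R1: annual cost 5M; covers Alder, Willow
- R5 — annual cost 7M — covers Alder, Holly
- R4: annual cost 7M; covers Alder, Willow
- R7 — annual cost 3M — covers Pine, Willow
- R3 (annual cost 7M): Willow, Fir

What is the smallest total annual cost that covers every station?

Choose R5, R7, and R3: together they cover Alder, Pine, Holly, Willow, Fir — every station.
Total annual cost: 7 + 3 + 7 = 17.
No cover costs less than 17.

17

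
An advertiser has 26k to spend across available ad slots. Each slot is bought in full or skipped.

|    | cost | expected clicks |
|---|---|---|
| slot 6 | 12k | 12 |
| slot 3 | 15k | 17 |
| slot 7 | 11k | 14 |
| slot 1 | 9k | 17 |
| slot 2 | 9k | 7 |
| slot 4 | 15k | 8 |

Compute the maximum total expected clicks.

Allowing fractional choices, the relaxed optimum would be about 37.8, but ad slots are indivisible.
slot 3 + slot 1: cost 15 + 9 = 24 ≤ 26, expected clicks 17 + 17 = 34.
slot 7 + slot 1: cost 11 + 9 = 20 ≤ 26, expected clicks 14 + 17 = 31.
slot 3 + slot 7: cost 15 + 11 = 26 ≤ 26, expected clicks 17 + 14 = 31.
Best is slot 3 and slot 1 with total expected clicks 34.

34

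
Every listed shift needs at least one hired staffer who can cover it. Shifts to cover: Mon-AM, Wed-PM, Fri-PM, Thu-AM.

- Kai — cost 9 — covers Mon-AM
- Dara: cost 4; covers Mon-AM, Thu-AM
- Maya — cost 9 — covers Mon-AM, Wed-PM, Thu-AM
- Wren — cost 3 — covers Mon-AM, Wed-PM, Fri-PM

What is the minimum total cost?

7

Choose Dara and Wren: together they cover Mon-AM, Wed-PM, Fri-PM, Thu-AM — every shift.
Total cost: 4 + 3 = 7.
No cover costs less than 7.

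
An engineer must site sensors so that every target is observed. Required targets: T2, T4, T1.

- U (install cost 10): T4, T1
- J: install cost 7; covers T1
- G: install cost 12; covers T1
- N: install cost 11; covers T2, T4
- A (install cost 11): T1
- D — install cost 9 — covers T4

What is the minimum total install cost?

This is a weighted set-cover instance.
The greedy cost-per-new-target heuristic would pick U and N for 21, but a cheaper cover exists.
Choose J and N: together they cover T2, T4, T1 — every target.
Total install cost: 7 + 11 = 18.
No cover costs less than 18.

18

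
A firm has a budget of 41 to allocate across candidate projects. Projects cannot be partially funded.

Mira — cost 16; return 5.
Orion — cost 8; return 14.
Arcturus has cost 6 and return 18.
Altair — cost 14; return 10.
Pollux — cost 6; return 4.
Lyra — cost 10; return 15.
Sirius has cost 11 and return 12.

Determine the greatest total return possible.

63

Take Orion, Arcturus, Pollux, Lyra, and Sirius: cost 8 + 6 + 6 + 10 + 11 = 41 ≤ 41, return 14 + 18 + 4 + 15 + 12 = 63.
No other feasible combination does better.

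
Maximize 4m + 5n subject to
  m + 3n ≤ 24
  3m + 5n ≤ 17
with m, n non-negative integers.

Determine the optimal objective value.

21

The continuous relaxation peaks at (5.67, 0) with value 22.67; rounding to a feasible lattice point costs some objective.
(m,n)=(4,1): 1·4+3·1=7≤24, 3·4+5·1=17≤17, objective 21.
(m,n)=(5,0): 1·5+3·0=5≤24, 3·5+5·0=15≤17, objective 20.
Maximum is 21 at (m,n)=(4,1).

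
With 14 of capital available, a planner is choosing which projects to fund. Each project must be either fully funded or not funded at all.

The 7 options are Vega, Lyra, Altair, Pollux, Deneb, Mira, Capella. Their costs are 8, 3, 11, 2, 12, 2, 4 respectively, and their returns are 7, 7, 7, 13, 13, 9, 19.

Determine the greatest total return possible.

48

Allowing fractional choices, the relaxed optimum would be about 51.2, but projects are indivisible.
Pollux + Mira + Capella: cost 2 + 2 + 4 = 8 ≤ 14, return 13 + 9 + 19 = 41.
Lyra + Pollux + Capella: cost 3 + 2 + 4 = 9 ≤ 14, return 7 + 13 + 19 = 39.
Lyra + Pollux + Mira + Capella: cost 3 + 2 + 2 + 4 = 11 ≤ 14, return 7 + 13 + 9 + 19 = 48.
Best is Lyra, Pollux, Mira, and Capella with total return 48.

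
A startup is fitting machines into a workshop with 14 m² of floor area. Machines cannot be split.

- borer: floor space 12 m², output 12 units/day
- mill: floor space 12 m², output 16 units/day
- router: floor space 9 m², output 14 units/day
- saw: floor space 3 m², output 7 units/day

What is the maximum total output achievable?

Allowing fractional choices, the relaxed optimum would be about 23.7, but machines are indivisible.
mill: floor space 12 ≤ 14, output 16.
router + saw: floor space 9 + 3 = 12 ≤ 14, output 14 + 7 = 21.
router: floor space 9 ≤ 14, output 14.
Best is router and saw with total output 21.

21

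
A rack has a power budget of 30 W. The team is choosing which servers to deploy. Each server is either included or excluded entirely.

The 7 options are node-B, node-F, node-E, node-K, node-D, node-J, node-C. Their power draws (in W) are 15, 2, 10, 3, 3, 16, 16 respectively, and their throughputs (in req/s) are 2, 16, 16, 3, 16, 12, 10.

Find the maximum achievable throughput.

51

This is a 0-1 knapsack instance.
Allowing fractional choices, the relaxed optimum would be about 60.0, but servers are indivisible.
node-F + node-E + node-K + node-D: power draw 2 + 10 + 3 + 3 = 18 ≤ 30, throughput 16 + 16 + 3 + 16 = 51.
node-B + node-F + node-E + node-D: power draw 15 + 2 + 10 + 3 = 30 ≤ 30, throughput 2 + 16 + 16 + 16 = 50.
Best is node-F, node-E, node-K, and node-D with total throughput 51.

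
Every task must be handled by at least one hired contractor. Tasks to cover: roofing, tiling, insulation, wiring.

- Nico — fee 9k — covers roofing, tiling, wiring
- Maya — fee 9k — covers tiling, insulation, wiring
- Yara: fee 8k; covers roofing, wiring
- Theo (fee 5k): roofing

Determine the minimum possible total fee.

This is an integer covering problem.
The greedy cost-per-new-task heuristic would pick Nico and Maya for 18, but a cheaper cover exists.
Choose Maya and Theo: together they cover roofing, tiling, insulation, wiring — every task.
Total fee: 9 + 5 = 14.
No cover costs less than 14.

14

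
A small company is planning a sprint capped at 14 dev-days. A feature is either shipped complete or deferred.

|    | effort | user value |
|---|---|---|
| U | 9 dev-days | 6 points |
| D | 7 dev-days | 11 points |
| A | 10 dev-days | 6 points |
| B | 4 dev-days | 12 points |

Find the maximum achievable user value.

23

This is a 0-1 knapsack instance.
A + B: effort 10 + 4 = 14 ≤ 14, user value 6 + 12 = 18.
U + B: effort 9 + 4 = 13 ≤ 14, user value 6 + 12 = 18.
D + B: effort 7 + 4 = 11 ≤ 14, user value 11 + 12 = 23.
Best is D and B with total user value 23.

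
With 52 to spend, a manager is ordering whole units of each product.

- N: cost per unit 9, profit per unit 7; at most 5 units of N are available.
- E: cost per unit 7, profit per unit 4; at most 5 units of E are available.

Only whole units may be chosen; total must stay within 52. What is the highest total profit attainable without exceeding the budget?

N has the best ratio (7/9); taking only N gives at most 5×7 = 35 (stopped by the cost limit).
Mixing does better — 5×N and 1×E: cost 52 ≤ 52, profit 5·7 + 1·4 = 39.

39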